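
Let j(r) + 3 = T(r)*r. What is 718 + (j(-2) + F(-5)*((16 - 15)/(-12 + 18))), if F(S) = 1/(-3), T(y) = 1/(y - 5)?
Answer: 90119/126 ≈ 715.23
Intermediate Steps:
T(y) = 1/(-5 + y)
j(r) = -3 + r/(-5 + r)
F(S) = -⅓ (F(S) = 1*(-⅓) = -⅓)
718 + (j(-2) + F(-5)*((16 - 15)/(-12 + 18))) = 718 + ((15 - 2*(-2))/(-5 - 2) - (16 - 15)/(3*(-12 + 18))) = 718 + ((15 + 4)/(-7) - 1/(3*6)) = 718 + (-⅐*19 - 1/(3*6)) = 718 + (-19/7 - ⅓*⅙) = 718 + (-19/7 - 1/18) = 718 - 349/126 = 90119/126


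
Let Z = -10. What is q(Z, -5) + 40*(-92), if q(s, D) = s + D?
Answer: -3695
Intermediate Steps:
q(s, D) = D + s
q(Z, -5) + 40*(-92) = (-5 - 10) + 40*(-92) = -15 - 3680 = -3695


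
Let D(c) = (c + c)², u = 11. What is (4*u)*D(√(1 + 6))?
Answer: 1232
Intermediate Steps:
D(c) = 4*c² (D(c) = (2*c)² = 4*c²)
(4*u)*D(√(1 + 6)) = (4*11)*(4*(√(1 + 6))²) = 44*(4*(√7)²) = 44*(4*7) = 44*28 = 1232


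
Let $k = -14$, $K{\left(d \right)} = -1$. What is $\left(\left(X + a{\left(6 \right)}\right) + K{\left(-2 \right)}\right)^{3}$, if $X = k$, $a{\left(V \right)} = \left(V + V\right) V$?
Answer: $185193$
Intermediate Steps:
$a{\left(V \right)} = 2 V^{2}$ ($a{\left(V \right)} = 2 V V = 2 V^{2}$)
$X = -14$
$\left(\left(X + a{\left(6 \right)}\right) + K{\left(-2 \right)}\right)^{3} = \left(\left(-14 + 2 \cdot 6^{2}\right) - 1\right)^{3} = \left(\left(-14 + 2 \cdot 36\right) - 1\right)^{3} = \left(\left(-14 + 72\right) - 1\right)^{3} = \left(58 - 1\right)^{3} = 57^{3} = 185193$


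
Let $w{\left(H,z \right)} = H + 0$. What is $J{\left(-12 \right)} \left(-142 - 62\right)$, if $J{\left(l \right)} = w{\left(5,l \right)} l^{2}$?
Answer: $-146880$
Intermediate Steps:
$w{\left(H,z \right)} = H$
$J{\left(l \right)} = 5 l^{2}$
$J{\left(-12 \right)} \left(-142 - 62\right) = 5 \left(-12\right)^{2} \left(-142 - 62\right) = 5 \cdot 144 \left(-204\right) = 720 \left(-204\right) = -146880$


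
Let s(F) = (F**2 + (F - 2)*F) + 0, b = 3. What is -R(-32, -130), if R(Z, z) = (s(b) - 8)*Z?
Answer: 128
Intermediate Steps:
s(F) = F**2 + F*(-2 + F) (s(F) = (F**2 + (-2 + F)*F) + 0 = (F**2 + F*(-2 + F)) + 0 = F**2 + F*(-2 + F))
R(Z, z) = 4*Z (R(Z, z) = (2*3*(-1 + 3) - 8)*Z = (2*3*2 - 8)*Z = (12 - 8)*Z = 4*Z)
-R(-32, -130) = -4*(-32) = -1*(-128) = 128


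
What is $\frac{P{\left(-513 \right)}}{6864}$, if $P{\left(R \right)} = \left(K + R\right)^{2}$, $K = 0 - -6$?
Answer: $\frac{6591}{176} \approx 37.449$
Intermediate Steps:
$K = 6$ ($K = 0 + 6 = 6$)
$P{\left(R \right)} = \left(6 + R\right)^{2}$
$\frac{P{\left(-513 \right)}}{6864} = \frac{\left(6 - 513\right)^{2}}{6864} = \left(-507\right)^{2} \cdot \frac{1}{6864} = 257049 \cdot \frac{1}{6864} = \frac{6591}{176}$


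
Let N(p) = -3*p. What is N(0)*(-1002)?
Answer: 0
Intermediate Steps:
N(0)*(-1002) = -3*0*(-1002) = 0*(-1002) = 0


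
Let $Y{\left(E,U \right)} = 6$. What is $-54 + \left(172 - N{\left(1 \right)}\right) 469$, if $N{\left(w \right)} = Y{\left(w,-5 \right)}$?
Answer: $77800$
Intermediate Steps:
$N{\left(w \right)} = 6$
$-54 + \left(172 - N{\left(1 \right)}\right) 469 = -54 + \left(172 - 6\right) 469 = -54 + 166 \cdot 469 = -54 + 77854 = 77800$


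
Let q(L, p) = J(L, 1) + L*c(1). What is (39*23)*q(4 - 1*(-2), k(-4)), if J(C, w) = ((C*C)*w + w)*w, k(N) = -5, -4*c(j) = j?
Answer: 63687/2 ≈ 31844.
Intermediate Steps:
c(j) = -j/4
J(C, w) = w*(w + w*C²) (J(C, w) = (C²*w + w)*w = (w*C² + w)*w = (w + w*C²)*w = w*(w + w*C²))
q(L, p) = 1 + L² - L/4 (q(L, p) = 1²*(1 + L²) + L*(-¼*1) = 1*(1 + L²) + L*(-¼) = (1 + L²) - L/4 = 1 + L² - L/4)
(39*23)*q(4 - 1*(-2), k(-4)) = (39*23)*(1 + (4 - 1*(-2))² - (4 - 1*(-2))/4) = 897*(1 + (4 + 2)² - (4 + 2)/4) = 897*(1 + 6² - ¼*6) = 897*(1 + 36 - 3/2) = 897*(71/2) = 63687/2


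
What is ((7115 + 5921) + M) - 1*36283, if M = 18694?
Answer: -4553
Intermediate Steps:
((7115 + 5921) + M) - 1*36283 = ((7115 + 5921) + 18694) - 1*36283 = (13036 + 18694) - 36283 = 31730 - 36283 = -4553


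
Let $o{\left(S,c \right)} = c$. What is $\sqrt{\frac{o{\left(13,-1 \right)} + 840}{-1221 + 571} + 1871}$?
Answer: $\frac{\sqrt{31598086}}{130} \approx 43.24$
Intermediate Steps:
$\sqrt{\frac{o{\left(13,-1 \right)} + 840}{-1221 + 571} + 1871} = \sqrt{\frac{-1 + 840}{-1221 + 571} + 1871} = \sqrt{\frac{839}{-650} + 1871} = \sqrt{839 \left(- \frac{1}{650}\right) + 1871} = \sqrt{- \frac{839}{650} + 1871} = \sqrt{\frac{1215311}{650}} = \frac{\sqrt{31598086}}{130}$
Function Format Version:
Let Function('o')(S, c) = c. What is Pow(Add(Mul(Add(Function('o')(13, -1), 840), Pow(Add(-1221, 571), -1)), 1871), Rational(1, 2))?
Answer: Mul(Rational(1, 130), Pow(31598086, Rational(1, 2))) ≈ 43.240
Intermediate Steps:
Pow(Add(Mul(Add(Function('o')(13, -1), 840), Pow(Add(-1221, 571), -1)), 1871), Rational(1, 2)) = Pow(Add(Mul(Add(-1, 840), Pow(Add(-1221, 571), -1)), 1871), Rational(1, 2)) = Pow(Add(Mul(839, Pow(-650, -1)), 1871), Rational(1, 2)) = Pow(Add(Mul(839, Rational(-1, 650)), 1871), Rational(1, 2)) = Pow(Add(Rational(-839, 650), 1871), Rational(1, 2)) = Pow(Rational(1215311, 650), Rational(1, 2)) = Mul(Rational(1, 130), Pow(31598086, Rational(1, 2)))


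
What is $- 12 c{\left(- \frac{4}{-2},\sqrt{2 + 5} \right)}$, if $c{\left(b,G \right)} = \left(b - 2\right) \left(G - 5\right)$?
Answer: $0$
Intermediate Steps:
$c{\left(b,G \right)} = \left(-5 + G\right) \left(-2 + b\right)$ ($c{\left(b,G \right)} = \left(-2 + b\right) \left(-5 + G\right) = \left(-5 + G\right) \left(-2 + b\right)$)
$- 12 c{\left(- \frac{4}{-2},\sqrt{2 + 5} \right)} = - 12 \left(10 - 5 \left(- \frac{4}{-2}\right) - 2 \sqrt{2 + 5} + \sqrt{2 + 5} \left(- \frac{4}{-2}\right)\right) = - 12 \left(10 - 5 \left(\left(-4\right) \left(- \frac{1}{2}\right)\right) - 2 \sqrt{7} + \sqrt{7} \left(\left(-4\right) \left(- \frac{1}{2}\right)\right)\right) = - 12 \left(10 - 10 - 2 \sqrt{7} + \sqrt{7} \cdot 2\right) = - 12 \left(10 - 10 - 2 \sqrt{7} + 2 \sqrt{7}\right) = \left(-12\right) 0 = 0$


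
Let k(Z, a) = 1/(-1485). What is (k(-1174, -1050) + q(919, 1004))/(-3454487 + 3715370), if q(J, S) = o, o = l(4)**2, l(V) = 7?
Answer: 72764/387411255 ≈ 0.00018782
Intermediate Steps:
k(Z, a) = -1/1485
o = 49 (o = 7**2 = 49)
q(J, S) = 49
(k(-1174, -1050) + q(919, 1004))/(-3454487 + 3715370) = (-1/1485 + 49)/(-3454487 + 3715370) = (72764/1485)/260883 = (72764/1485)*(1/260883) = 72764/387411255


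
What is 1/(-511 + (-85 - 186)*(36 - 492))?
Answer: 1/123065 ≈ 8.1258e-6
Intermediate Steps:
1/(-511 + (-85 - 186)*(36 - 492)) = 1/(-511 - 271*(-456)) = 1/(-511 + 123576) = 1/123065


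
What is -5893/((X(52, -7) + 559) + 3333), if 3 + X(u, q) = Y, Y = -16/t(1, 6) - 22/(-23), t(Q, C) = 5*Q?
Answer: -677695/446977 ≈ -1.5162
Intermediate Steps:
Y = -258/115 (Y = -16/(5*1) - 22/(-23) = -16/5 - 22*(-1/23) = -16*⅕ + 22/23 = -16/5 + 22/23 = -258/115 ≈ -2.2435)
X(u, q) = -603/115 (X(u, q) = -3 - 258/115 = -603/115)
-5893/((X(52, -7) + 559) + 3333) = -5893/((-603/115 + 559) + 3333) = -5893/(63682/115 + 3333) = -5893/446977/115 = -5893*115/446977 = -677695/446977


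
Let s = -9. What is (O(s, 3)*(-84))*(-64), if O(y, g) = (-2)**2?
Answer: 21504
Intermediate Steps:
O(y, g) = 4
(O(s, 3)*(-84))*(-64) = (4*(-84))*(-64) = -336*(-64) = 21504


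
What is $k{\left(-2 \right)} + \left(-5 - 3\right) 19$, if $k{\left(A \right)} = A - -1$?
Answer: $-153$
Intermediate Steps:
$k{\left(A \right)} = 1 + A$ ($k{\left(A \right)} = A + 1 = 1 + A$)
$k{\left(-2 \right)} + \left(-5 - 3\right) 19 = \left(1 - 2\right) + \left(-5 - 3\right) 19 = -1 + \left(-5 - 3\right) 19 = -1 - 152 = -153$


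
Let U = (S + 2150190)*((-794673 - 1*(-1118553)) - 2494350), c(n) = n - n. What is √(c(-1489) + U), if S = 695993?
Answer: I*√6177554816010 ≈ 2.4855e+6*I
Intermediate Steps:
c(n) = 0
U = -6177554816010 (U = (695993 + 2150190)*((-794673 - 1*(-1118553)) - 2494350) = 2846183*((-794673 + 1118553) - 2494350) = 2846183*(323880 - 2494350) = 2846183*(-2170470) = -6177554816010)
√(c(-1489) + U) = √(0 - 6177554816010) = √(-6177554816010) = I*√6177554816010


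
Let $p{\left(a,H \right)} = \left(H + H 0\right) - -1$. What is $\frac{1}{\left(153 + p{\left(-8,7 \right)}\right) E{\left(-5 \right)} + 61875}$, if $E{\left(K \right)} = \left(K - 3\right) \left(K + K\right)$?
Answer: $\frac{1}{74755} \approx 1.3377 \cdot 10^{-5}$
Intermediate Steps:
$E{\left(K \right)} = 2 K \left(-3 + K\right)$ ($E{\left(K \right)} = \left(-3 + K\right) 2 K = 2 K \left(-3 + K\right)$)
$p{\left(a,H \right)} = 1 + H$ ($p{\left(a,H \right)} = \left(H + 0\right) + 1 = H + 1 = 1 + H$)
$\frac{1}{\left(153 + p{\left(-8,7 \right)}\right) E{\left(-5 \right)} + 61875} = \frac{1}{\left(153 + \left(1 + 7\right)\right) 2 \left(-5\right) \left(-3 - 5\right) + 61875} = \frac{1}{\left(153 + 8\right) 2 \left(-5\right) \left(-8\right) + 61875} = \frac{1}{161 \cdot 80 + 61875} = \frac{1}{12880 + 61875} = \frac{1}{74755}$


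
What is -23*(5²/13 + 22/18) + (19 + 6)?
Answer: -5539/117 ≈ -47.342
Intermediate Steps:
-23*(5²/13 + 22/18) + (19 + 6) = -23*(25*(1/13) + 22*(1/18)) + 25 = -23*(25/13 + 11/9) + 25 = -23*368/117 + 25 = -8464/117 + 25 = -5539/117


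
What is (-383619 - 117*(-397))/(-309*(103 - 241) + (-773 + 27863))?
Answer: -56195/11622 ≈ -4.8352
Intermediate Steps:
(-383619 - 117*(-397))/(-309*(103 - 241) + (-773 + 27863)) = (-383619 + 46449)/(-309*(-138) + 27090) = -337170/(42642 + 27090) = -337170/69732 = -337170*1/69732 = -56195/11622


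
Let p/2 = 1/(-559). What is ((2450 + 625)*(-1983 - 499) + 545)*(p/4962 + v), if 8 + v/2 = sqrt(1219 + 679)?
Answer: 169345811004325/1386879 - 15263210*sqrt(1898) ≈ -5.4285e+8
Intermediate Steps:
v = -16 + 2*sqrt(1898) (v = -16 + 2*sqrt(1219 + 679) = -16 + 2*sqrt(1898) ≈ 71.132)
p = -2/559 (p = 2/(-559) = 2*(-1/559) = -2/559 ≈ -0.0035778)
((2450 + 625)*(-1983 - 499) + 545)*(p/4962 + v) = ((2450 + 625)*(-1983 - 499) + 545)*(-2/559/4962 + (-16 + 2*sqrt(1898))) = (3075*(-2482) + 545)*(-2/559*1/4962 + (-16 + 2*sqrt(1898))) = (-7632150 + 545)*(-1/1386879 + (-16 + 2*sqrt(1898))) = -7631605*(-22190065/1386879 + 2*sqrt(1898)) = 169345811004325/1386879 - 15263210*sqrt(1898)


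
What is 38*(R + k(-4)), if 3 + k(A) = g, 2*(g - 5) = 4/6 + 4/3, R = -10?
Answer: -266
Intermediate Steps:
g = 6 (g = 5 + (4/6 + 4/3)/2 = 5 + (4*(⅙) + 4*(⅓))/2 = 5 + (⅔ + 4/3)/2 = 5 + (½)*2 = 5 + 1 = 6)
k(A) = 3 (k(A) = -3 + 6 = 3)
38*(R + k(-4)) = 38*(-10 + 3) = 38*(-7) = -266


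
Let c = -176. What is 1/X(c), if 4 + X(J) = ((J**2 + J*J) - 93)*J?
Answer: -1/10887188 ≈ -9.1851e-8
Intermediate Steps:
X(J) = -4 + J*(-93 + 2*J**2) (X(J) = -4 + ((J**2 + J*J) - 93)*J = -4 + ((J**2 + J**2) - 93)*J = -4 + (2*J**2 - 93)*J = -4 + (-93 + 2*J**2)*J = -4 + J*(-93 + 2*J**2))
1/X(c) = 1/(-4 - 93*(-176) + 2*(-176)**3) = 1/(-4 + 16368 + 2*(-5451776)) = 1/(-4 + 16368 - 10903552) = 1/(-10887188) = -1/10887188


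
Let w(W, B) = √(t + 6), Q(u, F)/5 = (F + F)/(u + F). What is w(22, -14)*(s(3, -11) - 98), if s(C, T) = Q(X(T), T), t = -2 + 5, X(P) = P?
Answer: -279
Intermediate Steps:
t = 3
Q(u, F) = 10*F/(F + u) (Q(u, F) = 5*((F + F)/(u + F)) = 5*((2*F)/(F + u)) = 5*(2*F/(F + u)) = 10*F/(F + u))
s(C, T) = 5 (s(C, T) = 10*T/(T + T) = 10*T/((2*T)) = 10*T*(1/(2*T)) = 5)
w(W, B) = 3 (w(W, B) = √(3 + 6) = √9 = 3)
w(22, -14)*(s(3, -11) - 98) = 3*(5 - 98) = 3*(-93) = -279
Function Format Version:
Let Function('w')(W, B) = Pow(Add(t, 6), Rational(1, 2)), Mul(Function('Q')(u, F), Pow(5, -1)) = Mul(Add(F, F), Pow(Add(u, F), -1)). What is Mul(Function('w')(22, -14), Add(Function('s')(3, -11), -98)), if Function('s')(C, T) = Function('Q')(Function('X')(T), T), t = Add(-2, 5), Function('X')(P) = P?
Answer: -279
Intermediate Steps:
t = 3
Function('Q')(u, F) = Mul(10, F, Pow(Add(F, u), -1)) (Function('Q')(u, F) = Mul(5, Mul(Add(F, F), Pow(Add(u, F), -1))) = Mul(5, Mul(Mul(2, F), Pow(Add(F, u), -1))) = Mul(5, Mul(2, F, Pow(Add(F, u), -1))) = Mul(10, F, Pow(Add(F, u), -1)))
Function('s')(C, T) = 5 (Function('s')(C, T) = Mul(10, T, Pow(Add(T, T), -1)) = Mul(10, T, Pow(Mul(2, T), -1)) = Mul(10, T, Mul(Rational(1, 2), Pow(T, -1))) = 5)
Function('w')(W, B) = 3 (Function('w')(W, B) = Pow(Add(3, 6), Rational(1, 2)) = Pow(9, Rational(1, 2)) = 3)
Mul(Function('w')(22, -14), Add(Function('s')(3, -11), -98)) = Mul(3, Add(5, -98)) = Mul(3, -93) = -279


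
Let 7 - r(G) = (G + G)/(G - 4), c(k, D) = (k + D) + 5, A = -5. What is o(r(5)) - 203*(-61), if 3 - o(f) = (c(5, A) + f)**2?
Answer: 12382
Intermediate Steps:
c(k, D) = 5 + D + k (c(k, D) = (D + k) + 5 = 5 + D + k)
r(G) = 7 - 2*G/(-4 + G) (r(G) = 7 - (G + G)/(G - 4) = 7 - 2*G/(-4 + G))
o(f) = 3 - (5 + f)**2 (o(f) = 3 - ((5 - 5 + 5) + f)**2 = 3 - (5 + f)**2)
o(r(5)) - 203*(-61) = (3 - (5 + (-28 + 5*5)/(-4 + 5))**2) - 203*(-61) = (3 - (5 + (-28 + 25)/1)**2) + 12383 = (3 - (5 + 1*(-3))**2) + 12383 = (3 - (5 - 3)**2) + 12383 = (3 - 1*2**2) + 12383 = (3 - 1*4) + 12383 = (3 - 4) + 12383 = -1 + 12383 = 12382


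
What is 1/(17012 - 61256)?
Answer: -1/44244 ≈ -2.2602e-5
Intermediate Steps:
1/(17012 - 61256) = 1/(-44244) = -1/44244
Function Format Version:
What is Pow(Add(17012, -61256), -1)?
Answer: Rational(-1, 44244) ≈ -2.2602e-5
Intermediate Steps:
Pow(Add(17012, -61256), -1) = Pow(-44244, -1) = Rational(-1, 44244)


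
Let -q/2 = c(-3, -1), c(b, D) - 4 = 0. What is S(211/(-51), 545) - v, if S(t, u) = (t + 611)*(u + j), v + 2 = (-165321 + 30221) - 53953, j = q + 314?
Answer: 35980255/51 ≈ 7.0550e+5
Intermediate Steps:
c(b, D) = 4 (c(b, D) = 4 + 0 = 4)
q = -8 (q = -2*4 = -8)
j = 306 (j = -8 + 314 = 306)
v = -189055 (v = -2 + ((-165321 + 30221) - 53953) = -2 + (-135100 - 53953) = -2 - 189053 = -189055)
S(t, u) = (306 + u)*(611 + t) (S(t, u) = (t + 611)*(u + 306) = (611 + t)*(306 + u) = (306 + u)*(611 + t))
S(211/(-51), 545) - v = (186966 + 306*(211/(-51)) + 611*545 + (211/(-51))*545) - 1*(-189055) = (186966 + 306*(211*(-1/51)) + 332995 + (211*(-1/51))*545) + 189055 = (186966 + 306*(-211/51) + 332995 - 211/51*545) + 189055 = (186966 - 1266 + 332995 - 114995/51) + 189055 = 26338450/51 + 189055 = 35980255/51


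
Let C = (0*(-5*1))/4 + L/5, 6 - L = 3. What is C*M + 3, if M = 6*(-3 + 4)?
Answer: 33/5 ≈ 6.6000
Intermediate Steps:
L = 3 (L = 6 - 1*3 = 6 - 3 = 3)
M = 6 (M = 6*1 = 6)
C = ⅗ (C = (0*(-5*1))/4 + 3/5 = (0*(-5))*(¼) + 3*(⅕) = 0*(¼) + ⅗ = 0 + ⅗ = ⅗ ≈ 0.60000)
C*M + 3 = (⅗)*6 + 3 = 18/5 + 3 = 33/5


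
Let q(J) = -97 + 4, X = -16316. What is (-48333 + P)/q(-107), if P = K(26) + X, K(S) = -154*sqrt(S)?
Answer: 64649/93 + 154*sqrt(26)/93 ≈ 703.59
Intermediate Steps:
q(J) = -93
P = -16316 - 154*sqrt(26) (P = -154*sqrt(26) - 16316 = -16316 - 154*sqrt(26) ≈ -17101.)
(-48333 + P)/q(-107) = (-48333 + (-16316 - 154*sqrt(26)))/(-93) = (-64649 - 154*sqrt(26))*(-1/93) = 64649/93 + 154*sqrt(26)/93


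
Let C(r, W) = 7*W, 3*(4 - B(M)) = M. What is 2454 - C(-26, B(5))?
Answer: 7313/3 ≈ 2437.7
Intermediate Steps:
B(M) = 4 - M/3
2454 - C(-26, B(5)) = 2454 - 7*(4 - ⅓*5) = 2454 - 7*(4 - 5/3) = 2454 - 7*7/3 = 2454 - 1*49/3 = 2454 - 49/3 = 7313/3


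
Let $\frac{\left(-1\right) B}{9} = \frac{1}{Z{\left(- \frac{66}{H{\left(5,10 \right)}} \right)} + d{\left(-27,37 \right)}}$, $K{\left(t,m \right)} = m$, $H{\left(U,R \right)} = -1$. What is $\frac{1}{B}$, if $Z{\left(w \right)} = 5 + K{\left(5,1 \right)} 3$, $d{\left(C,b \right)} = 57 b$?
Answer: $- \frac{2117}{9} \approx -235.22$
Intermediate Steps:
$Z{\left(w \right)} = 8$ ($Z{\left(w \right)} = 5 + 1 \cdot 3 = 5 + 3 = 8$)
$B = - \frac{9}{2117}$ ($B = - \frac{9}{8 + 57 \cdot 37} = - \frac{9}{8 + 2109} = - \frac{9}{2117} \approx -0.0042513$)
$\frac{1}{B} = \frac{1}{- \frac{9}{2117}} = - \frac{2117}{9}$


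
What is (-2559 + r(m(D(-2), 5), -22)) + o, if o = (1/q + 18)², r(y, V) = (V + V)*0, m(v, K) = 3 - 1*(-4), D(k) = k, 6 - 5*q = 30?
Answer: -1291655/576 ≈ -2242.5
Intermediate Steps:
q = -24/5 (q = 6/5 - ⅕*30 = 6/5 - 6 = -24/5 ≈ -4.8000)
m(v, K) = 7 (m(v, K) = 3 + 4 = 7)
r(y, V) = 0 (r(y, V) = (2*V)*0 = 0)
o = 182329/576 (o = (1/(-24/5) + 18)² = (-5/24 + 18)² = (427/24)² = 182329/576 ≈ 316.54)
(-2559 + r(m(D(-2), 5), -22)) + o = (-2559 + 0) + 182329/576 = -2559 + 182329/576 = -1291655/576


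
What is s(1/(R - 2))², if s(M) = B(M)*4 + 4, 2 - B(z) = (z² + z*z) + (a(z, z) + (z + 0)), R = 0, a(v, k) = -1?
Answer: 256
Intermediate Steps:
B(z) = 3 - z - 2*z² (B(z) = 2 - ((z² + z*z) + (-1 + (z + 0))) = 2 - ((z² + z²) + (-1 + z)) = 2 - (2*z² + (-1 + z)) = 2 - (-1 + z + 2*z²) = 2 + (1 - z - 2*z²) = 3 - z - 2*z²)
s(M) = 16 - 8*M² - 4*M (s(M) = (3 - M - 2*M²)*4 + 4 = (12 - 8*M² - 4*M) + 4 = 16 - 8*M² - 4*M)
s(1/(R - 2))² = (16 - 8/(0 - 2)² - 4/(0 - 2))² = (16 - 8*(1/(-2))² - 4/(-2))² = (16 - 8*(-½)² - 4*(-½))² = (16 - 8*¼ + 2)² = (16 - 2 + 2)² = 16² = 256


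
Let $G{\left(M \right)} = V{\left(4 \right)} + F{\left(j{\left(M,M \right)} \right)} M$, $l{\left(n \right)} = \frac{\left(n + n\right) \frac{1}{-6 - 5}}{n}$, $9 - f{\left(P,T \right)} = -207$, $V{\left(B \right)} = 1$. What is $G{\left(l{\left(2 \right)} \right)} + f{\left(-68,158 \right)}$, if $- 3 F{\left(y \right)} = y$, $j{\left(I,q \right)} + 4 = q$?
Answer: $\frac{78679}{363} \approx 216.75$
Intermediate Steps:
$f{\left(P,T \right)} = 216$ ($f{\left(P,T \right)} = 9 - -207 = 9 + 207 = 216$)
$l{\left(n \right)} = - \frac{2}{11}$ ($l{\left(n \right)} = \frac{2 n \frac{1}{-11}}{n} = \frac{2 n \left(- \frac{1}{11}\right)}{n} = \frac{\left(- \frac{2}{11}\right) n}{n} = - \frac{2}{11}$)
$j{\left(I,q \right)} = -4 + q$
$F{\left(y \right)} = - \frac{y}{3}$
$G{\left(M \right)} = 1 + M \left(\frac{4}{3} - \frac{M}{3}\right)$ ($G{\left(M \right)} = 1 + - \frac{-4 + M}{3} M = 1 + \left(\frac{4}{3} - \frac{M}{3}\right) M = 1 + M \left(\frac{4}{3} - \frac{M}{3}\right)$)
$G{\left(l{\left(2 \right)} \right)} + f{\left(-68,158 \right)} = \left(1 + \frac{1}{3} \left(- \frac{2}{11}\right) \left(4 - - \frac{2}{11}\right)\right) + 216 = \left(1 + \frac{1}{3} \left(- \frac{2}{11}\right) \left(4 + \frac{2}{11}\right)\right) + 216 = \left(1 + \frac{1}{3} \left(- \frac{2}{11}\right) \frac{46}{11}\right) + 216 = \left(1 - \frac{92}{363}\right) + 216 = \frac{271}{363} + 216 = \frac{78679}{363}$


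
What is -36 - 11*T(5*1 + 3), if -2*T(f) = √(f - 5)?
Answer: -36 + 11*√3/2 ≈ -26.474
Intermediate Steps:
T(f) = -√(-5 + f)/2 (T(f) = -√(f - 5)/2 = -√(-5 + f)/2)
-36 - 11*T(5*1 + 3) = -36 - (-11)*√(-5 + (5*1 + 3))/2 = -36 - (-11)*√(-5 + (5 + 3))/2 = -36 - (-11)*√(-5 + 8)/2 = -36 - (-11)*√3/2 = -36 + 11*√3/2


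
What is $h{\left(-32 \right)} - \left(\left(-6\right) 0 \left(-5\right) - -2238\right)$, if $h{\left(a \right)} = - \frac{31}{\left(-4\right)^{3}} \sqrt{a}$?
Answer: $-2238 + \frac{31 i \sqrt{2}}{16} \approx -2238.0 + 2.74 i$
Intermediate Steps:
$h{\left(a \right)} = \frac{31 \sqrt{a}}{64}$ ($h{\left(a \right)} = - \frac{31}{-64} \sqrt{a} = \left(-31\right) \left(- \frac{1}{64}\right) \sqrt{a} = \frac{31 \sqrt{a}}{64}$)
$h{\left(-32 \right)} - \left(\left(-6\right) 0 \left(-5\right) - -2238\right) = \frac{31 \sqrt{-32}}{64} - \left(\left(-6\right) 0 \left(-5\right) - -2238\right) = \frac{31 \cdot 4 i \sqrt{2}}{64} - \left(0 \left(-5\right) + 2238\right) = \frac{31 i \sqrt{2}}{16} - \left(0 + 2238\right) = \frac{31 i \sqrt{2}}{16} - 2238 = -2238 + \frac{31 i \sqrt{2}}{16}$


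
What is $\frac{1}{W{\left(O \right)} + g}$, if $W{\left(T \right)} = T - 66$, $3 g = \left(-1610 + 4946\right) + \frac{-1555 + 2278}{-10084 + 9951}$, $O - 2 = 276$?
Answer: $\frac{133}{175851} \approx 0.00075632$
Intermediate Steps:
$O = 278$ ($O = 2 + 276 = 278$)
$g = \frac{147655}{133}$ ($g = \frac{\left(-1610 + 4946\right) + \frac{-1555 + 2278}{-10084 + 9951}}{3} = \frac{3336 + \frac{723}{-133}}{3} = \frac{3336 + 723 \left(- \frac{1}{133}\right)}{3} = \frac{3336 - \frac{723}{133}}{3} = \frac{1}{3} \cdot \frac{442965}{133} = \frac{147655}{133} \approx 1110.2$)
$W{\left(T \right)} = -66 + T$
$\frac{1}{W{\left(O \right)} + g} = \frac{1}{\left(-66 + 278\right) + \frac{147655}{133}} = \frac{1}{212 + \frac{147655}{133}} = \frac{1}{\frac{175851}{133}} = \frac{133}{175851}$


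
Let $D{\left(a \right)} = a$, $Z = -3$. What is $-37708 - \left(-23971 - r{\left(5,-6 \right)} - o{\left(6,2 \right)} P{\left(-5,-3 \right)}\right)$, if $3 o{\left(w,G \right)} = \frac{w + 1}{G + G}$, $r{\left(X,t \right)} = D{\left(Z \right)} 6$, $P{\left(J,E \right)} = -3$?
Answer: $- \frac{55027}{4} \approx -13757.0$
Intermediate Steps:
$r{\left(X,t \right)} = -18$ ($r{\left(X,t \right)} = \left(-3\right) 6 = -18$)
$o{\left(w,G \right)} = \frac{1 + w}{6 G}$ ($o{\left(w,G \right)} = \frac{\left(w + 1\right) \frac{1}{G + G}}{3} = \frac{\left(1 + w\right) \frac{1}{2 G}}{3} = \frac{\frac{1}{2} \frac{1}{G} \left(1 + w\right)}{3} = \frac{1 + w}{6 G}$)
$-37708 - \left(-23971 - r{\left(5,-6 \right)} - o{\left(6,2 \right)} P{\left(-5,-3 \right)}\right) = -37708 - \left(-23953 - \frac{1 + 6}{6 \cdot 2} \left(-3\right)\right) = -37708 + \left(\left(-18 + \frac{1}{6} \cdot \frac{1}{2} \cdot 7 \left(-3\right)\right) + 23971\right) = -37708 + \left(\left(-18 + \frac{7}{12} \left(-3\right)\right) + 23971\right) = -37708 + \left(\left(-18 - \frac{7}{4}\right) + 23971\right) = -37708 + \left(- \frac{79}{4} + 23971\right) = -37708 + \frac{95805}{4} = - \frac{55027}{4}$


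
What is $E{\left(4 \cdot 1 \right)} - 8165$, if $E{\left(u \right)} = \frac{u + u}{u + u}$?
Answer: $-8164$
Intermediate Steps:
$E{\left(u \right)} = 1$ ($E{\left(u \right)} = \frac{2 u}{2 u} = 2 u \frac{1}{2 u} = 1$)
$E{\left(4 \cdot 1 \right)} - 8165 = 1 - 8165 = -8164$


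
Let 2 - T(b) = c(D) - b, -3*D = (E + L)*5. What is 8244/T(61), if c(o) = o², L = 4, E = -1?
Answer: 4122/19 ≈ 216.95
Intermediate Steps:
D = -5 (D = -(-1 + 4)*5/3 = -5 ≈ -5.0000)
T(b) = -23 + b (T(b) = 2 - ((-5)² - b) = 2 - (25 - b) = 2 + (-25 + b) = -23 + b)
8244/T(61) = 8244/(-23 + 61) = 8244/38 = 8244*(1/38) = 4122/19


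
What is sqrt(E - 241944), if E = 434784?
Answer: 2*sqrt(48210) ≈ 439.14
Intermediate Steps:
sqrt(E - 241944) = sqrt(434784 - 241944) = sqrt(192840) = 2*sqrt(48210)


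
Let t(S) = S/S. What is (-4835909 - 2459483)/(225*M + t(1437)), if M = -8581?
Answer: 1823848/482681 ≈ 3.7786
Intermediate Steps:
t(S) = 1
(-4835909 - 2459483)/(225*M + t(1437)) = (-4835909 - 2459483)/(225*(-8581) + 1) = -7295392/(-1930725 + 1) = -7295392/(-1930724) = -7295392*(-1/1930724) = 1823848/482681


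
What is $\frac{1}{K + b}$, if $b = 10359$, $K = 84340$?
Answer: $\frac{1}{94699} \approx 1.056 \cdot 10^{-5}$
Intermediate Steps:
$\frac{1}{K + b} = \frac{1}{84340 + 10359} = \frac{1}{94699}$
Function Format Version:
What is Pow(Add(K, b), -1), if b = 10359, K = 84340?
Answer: Rational(1, 94699) ≈ 1.0560e-5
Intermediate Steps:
Pow(Add(K, b), -1) = Pow(Add(84340, 10359), -1) = Pow(94699, -1) = Rational(1, 94699)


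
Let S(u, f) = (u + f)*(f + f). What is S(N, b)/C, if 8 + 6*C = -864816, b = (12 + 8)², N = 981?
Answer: -828600/108103 ≈ -7.6649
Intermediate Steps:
b = 400 (b = 20² = 400)
C = -432412/3 (C = -4/3 + (⅙)*(-864816) = -4/3 - 144136 = -432412/3 ≈ -1.4414e+5)
S(u, f) = 2*f*(f + u) (S(u, f) = (f + u)*(2*f) = 2*f*(f + u))
S(N, b)/C = (2*400*(400 + 981))/(-432412/3) = (2*400*1381)*(-3/432412) = 1104800*(-3/432412) = -828600/108103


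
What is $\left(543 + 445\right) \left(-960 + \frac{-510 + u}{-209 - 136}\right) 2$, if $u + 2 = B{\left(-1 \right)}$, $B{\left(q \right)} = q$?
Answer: $- \frac{217812504}{115} \approx -1.894 \cdot 10^{6}$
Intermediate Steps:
$u = -3$ ($u = -2 - 1 = -3$)
$\left(543 + 445\right) \left(-960 + \frac{-510 + u}{-209 - 136}\right) 2 = \left(543 + 445\right) \left(-960 + \frac{-510 - 3}{-209 - 136}\right) 2 = 988 \left(-960 - \frac{513}{-345}\right) 2 = 988 \left(-960 - - \frac{171}{115}\right) 2 = 988 \left(-960 + \frac{171}{115}\right) 2 = 988 \left(- \frac{110229}{115}\right) 2 = \left(- \frac{108906252}{115}\right) 2 = - \frac{217812504}{115}$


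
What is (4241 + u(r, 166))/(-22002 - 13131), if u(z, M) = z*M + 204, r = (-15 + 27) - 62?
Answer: 1285/11711 ≈ 0.10973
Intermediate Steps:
r = -50 (r = 12 - 62 = -50)
u(z, M) = 204 + M*z (u(z, M) = M*z + 204 = 204 + M*z)
(4241 + u(r, 166))/(-22002 - 13131) = (4241 + (204 + 166*(-50)))/(-22002 - 13131) = (4241 + (204 - 8300))/(-35133) = (4241 - 8096)*(-1/35133) = -3855*(-1/35133) = 1285/11711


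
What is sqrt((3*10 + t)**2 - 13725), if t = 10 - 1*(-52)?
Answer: I*sqrt(5261) ≈ 72.533*I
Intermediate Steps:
t = 62 (t = 10 + 52 = 62)
sqrt((3*10 + t)**2 - 13725) = sqrt((3*10 + 62)**2 - 13725) = sqrt((30 + 62)**2 - 13725) = sqrt(92**2 - 13725) = sqrt(8464 - 13725) = sqrt(-5261) = I*sqrt(5261)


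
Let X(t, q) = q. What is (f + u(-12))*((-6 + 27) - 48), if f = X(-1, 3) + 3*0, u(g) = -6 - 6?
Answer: 243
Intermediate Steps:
u(g) = -12
f = 3 (f = 3 + 3*0 = 3 + 0 = 3)
(f + u(-12))*((-6 + 27) - 48) = (3 - 12)*((-6 + 27) - 48) = -9*(21 - 48) = -9*(-27) = 243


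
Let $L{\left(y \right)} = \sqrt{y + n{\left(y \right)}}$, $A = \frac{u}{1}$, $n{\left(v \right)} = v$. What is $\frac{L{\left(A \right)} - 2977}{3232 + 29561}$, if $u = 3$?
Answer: $- \frac{2977}{32793} + \frac{\sqrt{6}}{32793} \approx -0.090707$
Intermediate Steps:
$A = 3$ ($A = \frac{3}{1} = 3 \cdot 1 = 3$)
$L{\left(y \right)} = \sqrt{2} \sqrt{y}$ ($L{\left(y \right)} = \sqrt{y + y} = \sqrt{2 y} = \sqrt{2} \sqrt{y}$)
$\frac{L{\left(A \right)} - 2977}{3232 + 29561} = \frac{\sqrt{2} \sqrt{3} - 2977}{3232 + 29561} = \frac{\sqrt{6} - 2977}{32793} = \left(-2977 + \sqrt{6}\right) \frac{1}{32793} = - \frac{2977}{32793} + \frac{\sqrt{6}}{32793}$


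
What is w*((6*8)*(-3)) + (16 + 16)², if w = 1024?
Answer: -146432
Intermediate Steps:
w*((6*8)*(-3)) + (16 + 16)² = 1024*((6*8)*(-3)) + (16 + 16)² = 1024*(48*(-3)) + 32² = 1024*(-144) + 1024 = -147456 + 1024 = -146432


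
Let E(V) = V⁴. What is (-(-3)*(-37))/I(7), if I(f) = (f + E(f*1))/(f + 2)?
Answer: -999/2408 ≈ -0.41487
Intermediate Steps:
I(f) = (f + f⁴)/(2 + f) (I(f) = (f + (f*1)⁴)/(f + 2) = (f + f⁴)/(2 + f))
(-(-3)*(-37))/I(7) = (-(-3)*(-37))/(((7 + 7⁴)/(2 + 7))) = (-3*37)/(((7 + 2401)/9)) = -111/((⅑)*2408) = -111/2408/9 = -111*9/2408 = -999/2408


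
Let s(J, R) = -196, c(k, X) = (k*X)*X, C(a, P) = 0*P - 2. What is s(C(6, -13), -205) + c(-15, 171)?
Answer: -438811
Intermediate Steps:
C(a, P) = -2 (C(a, P) = 0 - 2 = -2)
c(k, X) = k*X**2 (c(k, X) = (X*k)*X = k*X**2)
s(C(6, -13), -205) + c(-15, 171) = -196 - 15*171**2 = -196 - 15*29241 = -196 - 438615 = -438811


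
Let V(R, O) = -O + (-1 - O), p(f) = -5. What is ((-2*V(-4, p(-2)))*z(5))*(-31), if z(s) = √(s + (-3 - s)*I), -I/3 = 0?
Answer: 558*√5 ≈ 1247.7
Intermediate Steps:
V(R, O) = -1 - 2*O
I = 0 (I = -3*0 = 0)
z(s) = √s (z(s) = √(s + (-3 - s)*0) = √(s + 0) = √s)
((-2*V(-4, p(-2)))*z(5))*(-31) = ((-2*(-1 - 2*(-5)))*√5)*(-31) = ((-2*(-1 + 10))*√5)*(-31) = ((-2*9)*√5)*(-31) = -18*√5*(-31) = 558*√5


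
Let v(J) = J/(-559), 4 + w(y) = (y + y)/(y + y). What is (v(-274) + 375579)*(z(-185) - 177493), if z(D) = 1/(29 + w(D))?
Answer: -968875914369895/14534 ≈ -6.6663e+10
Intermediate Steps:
w(y) = -3 (w(y) = -4 + (y + y)/(y + y) = -4 + (2*y)/((2*y)) = -4 + (2*y)*(1/(2*y)) = -4 + 1 = -3)
v(J) = -J/559 (v(J) = J*(-1/559) = -J/559)
z(D) = 1/26 (z(D) = 1/(29 - 3) = 1/26)
(v(-274) + 375579)*(z(-185) - 177493) = (-1/559*(-274) + 375579)*(1/26 - 177493) = (274/559 + 375579)*(-4614817/26) = (209948935/559)*(-4614817/26) = -968875914369895/14534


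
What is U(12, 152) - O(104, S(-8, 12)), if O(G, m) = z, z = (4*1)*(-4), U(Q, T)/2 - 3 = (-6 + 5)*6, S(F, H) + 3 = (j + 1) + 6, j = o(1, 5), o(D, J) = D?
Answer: 10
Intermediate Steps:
j = 1
S(F, H) = 5 (S(F, H) = -3 + ((1 + 1) + 6) = -3 + (2 + 6) = -3 + 8 = 5)
U(Q, T) = -6 (U(Q, T) = 6 + 2*((-6 + 5)*6) = 6 + 2*(-1*6) = 6 + 2*(-6) = 6 - 12 = -6)
z = -16 (z = 4*(-4) = -16)
O(G, m) = -16
U(12, 152) - O(104, S(-8, 12)) = -6 - 1*(-16) = -6 + 16 = 10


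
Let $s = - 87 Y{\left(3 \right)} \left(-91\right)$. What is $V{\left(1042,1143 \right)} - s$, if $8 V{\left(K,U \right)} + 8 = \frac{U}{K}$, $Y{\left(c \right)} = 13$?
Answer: $- \frac{857956649}{8336} \approx -1.0292 \cdot 10^{5}$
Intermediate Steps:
$V{\left(K,U \right)} = -1 + \frac{U}{8 K}$ ($V{\left(K,U \right)} = -1 + \frac{U \frac{1}{K}}{8} = -1 + \frac{U}{8 K}$)
$s = 102921$ ($s = \left(-87\right) 13 \left(-91\right) = \left(-1131\right) \left(-91\right) = 102921$)
$V{\left(1042,1143 \right)} - s = \frac{\left(-1\right) 1042 + \frac{1}{8} \cdot 1143}{1042} - 102921 = \frac{-1042 + \frac{1143}{8}}{1042} - 102921 = \frac{1}{1042} \left(- \frac{7193}{8}\right) - 102921 = - \frac{7193}{8336} - 102921 = - \frac{857956649}{8336}$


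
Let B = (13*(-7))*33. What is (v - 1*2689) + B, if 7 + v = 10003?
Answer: 4304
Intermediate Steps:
v = 9996 (v = -7 + 10003 = 9996)
B = -3003 (B = -91*33 = -3003)
(v - 1*2689) + B = (9996 - 1*2689) - 3003 = (9996 - 2689) - 3003 = 7307 - 3003 = 4304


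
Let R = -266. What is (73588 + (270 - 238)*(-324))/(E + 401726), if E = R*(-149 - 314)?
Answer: 15805/131221 ≈ 0.12045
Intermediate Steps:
E = 123158 (E = -266*(-149 - 314) = -266*(-463) = 123158)
(73588 + (270 - 238)*(-324))/(E + 401726) = (73588 + (270 - 238)*(-324))/(123158 + 401726) = (73588 + 32*(-324))/524884 = (73588 - 10368)*(1/524884) = 63220*(1/524884) = 15805/131221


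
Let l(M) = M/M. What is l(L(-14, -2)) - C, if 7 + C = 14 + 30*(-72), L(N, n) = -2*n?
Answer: 2154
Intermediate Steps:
l(M) = 1
C = -2153 (C = -7 + (14 + 30*(-72)) = -7 + (14 - 2160) = -7 - 2146 = -2153)
l(L(-14, -2)) - C = 1 - 1*(-2153) = 1 + 2153 = 2154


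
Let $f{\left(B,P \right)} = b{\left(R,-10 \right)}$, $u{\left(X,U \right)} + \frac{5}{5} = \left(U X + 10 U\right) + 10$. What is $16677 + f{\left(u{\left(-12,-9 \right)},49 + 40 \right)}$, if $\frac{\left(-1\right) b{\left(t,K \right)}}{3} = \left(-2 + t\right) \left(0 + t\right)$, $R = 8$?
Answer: $16533$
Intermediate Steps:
$u{\left(X,U \right)} = 9 + 10 U + U X$ ($u{\left(X,U \right)} = -1 + \left(\left(U X + 10 U\right) + 10\right) = -1 + \left(\left(10 U + U X\right) + 10\right) = -1 + \left(10 + 10 U + U X\right) = 9 + 10 U + U X$)
$b{\left(t,K \right)} = - 3 t \left(-2 + t\right)$ ($b{\left(t,K \right)} = - 3 \left(-2 + t\right) \left(0 + t\right) = - 3 \left(-2 + t\right) t = - 3 t \left(-2 + t\right)$)
$f{\left(B,P \right)} = -144$ ($f{\left(B,P \right)} = 3 \cdot 8 \left(2 - 8\right) = 3 \cdot 8 \left(-6\right) = -144$)
$16677 + f{\left(u{\left(-12,-9 \right)},49 + 40 \right)} = 16677 - 144 = 16533$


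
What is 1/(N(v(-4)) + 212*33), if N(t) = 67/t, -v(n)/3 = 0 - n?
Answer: 12/83885 ≈ 0.00014305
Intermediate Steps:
v(n) = 3*n (v(n) = -3*(0 - n) = -(-3)*n = 3*n)
1/(N(v(-4)) + 212*33) = 1/(67/((3*(-4))) + 212*33) = 1/(67/(-12) + 6996) = 1/(67*(-1/12) + 6996) = 1/(-67/12 + 6996) = 1/(83885/12) = 12/83885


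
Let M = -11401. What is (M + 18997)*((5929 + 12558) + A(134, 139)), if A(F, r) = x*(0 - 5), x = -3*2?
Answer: 140655132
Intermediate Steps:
x = -6
A(F, r) = 30 (A(F, r) = -6*(0 - 5) = -6*(-5) = 30)
(M + 18997)*((5929 + 12558) + A(134, 139)) = (-11401 + 18997)*((5929 + 12558) + 30) = 7596*(18487 + 30) = 7596*18517 = 140655132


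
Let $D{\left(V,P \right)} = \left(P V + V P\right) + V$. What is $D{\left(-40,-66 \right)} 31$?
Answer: $162440$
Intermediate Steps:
$D{\left(V,P \right)} = V + 2 P V$ ($D{\left(V,P \right)} = \left(P V + P V\right) + V = 2 P V + V = V + 2 P V$)
$D{\left(-40,-66 \right)} 31 = - 40 \left(1 + 2 \left(-66\right)\right) 31 = - 40 \left(1 - 132\right) 31 = \left(-40\right) \left(-131\right) 31 = 5240 \cdot 31 = 162440$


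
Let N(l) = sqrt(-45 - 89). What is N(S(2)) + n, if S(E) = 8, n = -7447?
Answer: -7447 + I*sqrt(134) ≈ -7447.0 + 11.576*I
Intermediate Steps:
N(l) = I*sqrt(134) (N(l) = sqrt(-134) = I*sqrt(134))
N(S(2)) + n = I*sqrt(134) - 7447 = -7447 + I*sqrt(134)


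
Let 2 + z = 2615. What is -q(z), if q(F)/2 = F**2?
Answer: -13655538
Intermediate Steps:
z = 2613 (z = -2 + 2615 = 2613)
q(F) = 2*F**2
-q(z) = -2*2613**2 = -2*6827769 = -1*13655538 = -13655538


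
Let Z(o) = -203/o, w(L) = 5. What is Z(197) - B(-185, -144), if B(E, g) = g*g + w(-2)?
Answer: -4086180/197 ≈ -20742.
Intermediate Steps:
B(E, g) = 5 + g² (B(E, g) = g*g + 5 = g² + 5 = 5 + g²)
Z(197) - B(-185, -144) = -203/197 - (5 + (-144)²) = -203*1/197 - (5 + 20736) = -203/197 - 1*20741 = -203/197 - 20741 = -4086180/197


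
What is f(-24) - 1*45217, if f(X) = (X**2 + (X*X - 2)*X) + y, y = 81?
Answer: -58336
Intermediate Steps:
f(X) = 81 + X**2 + X*(-2 + X**2) (f(X) = (X**2 + (X*X - 2)*X) + 81 = (X**2 + (X**2 - 2)*X) + 81 = (X**2 + (-2 + X**2)*X) + 81 = (X**2 + X*(-2 + X**2)) + 81 = 81 + X**2 + X*(-2 + X**2))
f(-24) - 1*45217 = (81 + (-24)**2 + (-24)**3 - 2*(-24)) - 1*45217 = (81 + 576 - 13824 + 48) - 45217 = -13119 - 45217 = -58336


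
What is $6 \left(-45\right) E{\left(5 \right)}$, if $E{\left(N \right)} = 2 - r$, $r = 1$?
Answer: $-270$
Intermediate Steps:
$E{\left(N \right)} = 1$ ($E{\left(N \right)} = 2 - 1 = 1$)
$6 \left(-45\right) E{\left(5 \right)} = 6 \left(-45\right) 1 = \left(-270\right) 1 = -270$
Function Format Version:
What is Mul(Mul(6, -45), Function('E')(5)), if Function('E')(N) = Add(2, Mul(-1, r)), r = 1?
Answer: -270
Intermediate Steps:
Function('E')(N) = 1 (Function('E')(N) = Add(2, Mul(-1, 1)) = Add(2, -1) = 1)
Mul(Mul(6, -45), Function('E')(5)) = Mul(Mul(6, -45), 1) = Mul(-270, 1) = -270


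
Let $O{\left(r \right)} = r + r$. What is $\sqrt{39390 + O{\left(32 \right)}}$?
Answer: $\sqrt{39454} \approx 198.63$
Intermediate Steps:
$O{\left(r \right)} = 2 r$
$\sqrt{39390 + O{\left(32 \right)}} = \sqrt{39390 + 2 \cdot 32} = \sqrt{39390 + 64} = \sqrt{39454}$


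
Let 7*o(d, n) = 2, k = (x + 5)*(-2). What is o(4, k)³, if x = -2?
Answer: 8/343 ≈ 0.023324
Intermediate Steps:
k = -6 (k = (-2 + 5)*(-2) = 3*(-2) = -6)
o(d, n) = 2/7 (o(d, n) = (⅐)*2 = 2/7)
o(4, k)³ = (2/7)³ = 8/343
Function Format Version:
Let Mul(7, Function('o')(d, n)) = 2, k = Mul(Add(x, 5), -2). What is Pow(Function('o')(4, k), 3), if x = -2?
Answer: Rational(8, 343) ≈ 0.023324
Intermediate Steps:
k = -6 (k = Mul(Add(-2, 5), -2) = Mul(3, -2) = -6)
Function('o')(d, n) = Rational(2, 7) (Function('o')(d, n) = Mul(Rational(1, 7), 2) = Rational(2, 7))
Pow(Function('o')(4, k), 3) = Pow(Rational(2, 7), 3) = Rational(8, 343)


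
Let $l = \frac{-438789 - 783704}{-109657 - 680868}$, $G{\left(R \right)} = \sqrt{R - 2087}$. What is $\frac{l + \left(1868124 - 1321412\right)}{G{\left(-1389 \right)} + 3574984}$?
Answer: $\frac{128756244287154526}{841942762084603275} - \frac{144063575431 i \sqrt{869}}{1683885524169206550} \approx 0.15293 - 2.522 \cdot 10^{-6} i$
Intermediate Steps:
$G{\left(R \right)} = \sqrt{-2087 + R}$
$l = \frac{1222493}{790525}$ ($l = - \frac{1222493}{-790525} = \left(-1222493\right) \left(- \frac{1}{790525}\right) = \frac{1222493}{790525} \approx 1.5464$)
$\frac{l + \left(1868124 - 1321412\right)}{G{\left(-1389 \right)} + 3574984} = \frac{\frac{1222493}{790525} + \left(1868124 - 1321412\right)}{\sqrt{-2087 - 1389} + 3574984} = \frac{\frac{1222493}{790525} + \left(1868124 - 1321412\right)}{\sqrt{-3476} + 3574984} = \frac{\frac{1222493}{790525} + 546712}{2 i \sqrt{869} + 3574984} = \frac{432190726293}{790525 \left(3574984 + 2 i \sqrt{869}\right)}$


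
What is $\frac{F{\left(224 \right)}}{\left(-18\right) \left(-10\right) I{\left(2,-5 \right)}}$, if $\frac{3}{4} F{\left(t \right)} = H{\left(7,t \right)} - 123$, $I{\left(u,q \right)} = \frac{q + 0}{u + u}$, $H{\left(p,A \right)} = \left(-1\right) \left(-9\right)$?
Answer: $\frac{152}{225} \approx 0.67556$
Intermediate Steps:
$H{\left(p,A \right)} = 9$
$I{\left(u,q \right)} = \frac{q}{2 u}$
$F{\left(t \right)} = -152$ ($F{\left(t \right)} = \frac{4 \left(9 - 123\right)}{3} = \frac{4}{3} \left(-114\right) = -152$)
$\frac{F{\left(224 \right)}}{\left(-18\right) \left(-10\right) I{\left(2,-5 \right)}} = - \frac{152}{\left(-18\right) \left(-10\right) \frac{1}{2} \left(-5\right) \frac{1}{2}} = - \frac{152}{180 \cdot \frac{1}{2} \left(-5\right) \frac{1}{2}} = - \frac{152}{180 \left(- \frac{5}{4}\right)} = - \frac{152}{-225} = \left(-152\right) \left(- \frac{1}{225}\right) = \frac{152}{225}$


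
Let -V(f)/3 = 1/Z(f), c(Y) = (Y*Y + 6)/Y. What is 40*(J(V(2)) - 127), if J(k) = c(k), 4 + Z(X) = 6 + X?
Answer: -5430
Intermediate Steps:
Z(X) = 2 + X (Z(X) = -4 + (6 + X) = 2 + X)
c(Y) = (6 + Y²)/Y (c(Y) = (Y² + 6)/Y = (6 + Y²)/Y)
V(f) = -3/(2 + f)
J(k) = k + 6/k
40*(J(V(2)) - 127) = 40*((-3/(2 + 2) + 6/((-3/(2 + 2)))) - 127) = 40*((-3/4 + 6/((-3/4))) - 127) = 40*((-3*¼ + 6/((-3*¼))) - 127) = 40*((-¾ + 6/(-¾)) - 127) = 40*((-¾ + 6*(-4/3)) - 127) = 40*((-¾ - 8) - 127) = 40*(-35/4 - 127) = 40*(-543/4) = -5430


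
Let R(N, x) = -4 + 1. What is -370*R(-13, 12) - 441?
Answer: 669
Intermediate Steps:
R(N, x) = -3
-370*R(-13, 12) - 441 = -370*(-3) - 441 = 1110 - 441 = 669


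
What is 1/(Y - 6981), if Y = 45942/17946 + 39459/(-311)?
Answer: -930201/6609373723 ≈ -0.00014074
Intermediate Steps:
Y = -115640542/930201 (Y = 45942*(1/17946) + 39459*(-1/311) = 7657/2991 - 39459/311 = -115640542/930201 ≈ -124.32)
1/(Y - 6981) = 1/(-115640542/930201 - 6981) = 1/(-6609373723/930201) = -930201/6609373723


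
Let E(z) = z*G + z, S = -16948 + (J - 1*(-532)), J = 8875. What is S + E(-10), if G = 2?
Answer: -7571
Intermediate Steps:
S = -7541 (S = -16948 + (8875 - 1*(-532)) = -16948 + (8875 + 532) = -16948 + 9407 = -7541)
E(z) = 3*z (E(z) = z*2 + z = 2*z + z = 3*z)
S + E(-10) = -7541 + 3*(-10) = -7541 - 30 = -7571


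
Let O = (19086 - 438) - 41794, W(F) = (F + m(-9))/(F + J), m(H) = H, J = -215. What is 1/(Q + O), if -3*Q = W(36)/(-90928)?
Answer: -16276112/376726888361 ≈ -4.3204e-5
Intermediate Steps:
W(F) = (-9 + F)/(-215 + F) (W(F) = (F - 9)/(F - 215) = (-9 + F)/(-215 + F))
Q = -9/16276112 (Q = -(-9 + 36)/(-215 + 36)/(3*(-90928)) = -27/(-179)*(-1)/(3*90928) = -(-1/179*27)*(-1)/(3*90928) = -(-9)*(-1)/(179*90928) = -1/3*27/16276112 = -9/16276112 ≈ -5.5296e-7)
O = -23146 (O = 18648 - 41794 = -23146)
1/(Q + O) = 1/(-9/16276112 - 23146) = 1/(-376726888361/16276112) = -16276112/376726888361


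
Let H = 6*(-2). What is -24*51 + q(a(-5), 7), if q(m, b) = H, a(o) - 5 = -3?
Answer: -1236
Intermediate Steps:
H = -12
a(o) = 2 (a(o) = 5 - 3 = 2)
q(m, b) = -12
-24*51 + q(a(-5), 7) = -24*51 - 12 = -1224 - 12 = -1236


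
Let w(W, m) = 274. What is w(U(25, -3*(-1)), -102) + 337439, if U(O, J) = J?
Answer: 337713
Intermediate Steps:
w(U(25, -3*(-1)), -102) + 337439 = 274 + 337439 = 337713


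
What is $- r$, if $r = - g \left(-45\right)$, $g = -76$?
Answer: $3420$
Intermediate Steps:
$r = -3420$ ($r = - \left(-76\right) \left(-45\right) = \left(-1\right) 3420 = -3420$)
$- r = \left(-1\right) \left(-3420\right) = 3420$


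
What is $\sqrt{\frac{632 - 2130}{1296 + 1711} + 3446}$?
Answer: $\frac{4 \sqrt{1947149773}}{3007} \approx 58.698$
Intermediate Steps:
$\sqrt{\frac{632 - 2130}{1296 + 1711} + 3446} = \sqrt{- \frac{1498}{3007} + 3446} = \sqrt{\frac{10360624}{3007}} = \frac{4 \sqrt{1947149773}}{3007}$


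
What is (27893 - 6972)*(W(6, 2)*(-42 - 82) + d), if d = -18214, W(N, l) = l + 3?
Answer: -394026114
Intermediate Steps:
W(N, l) = 3 + l
(27893 - 6972)*(W(6, 2)*(-42 - 82) + d) = (27893 - 6972)*((3 + 2)*(-42 - 82) - 18214) = 20921*(5*(-124) - 18214) = 20921*(-620 - 18214) = 20921*(-18834) = -394026114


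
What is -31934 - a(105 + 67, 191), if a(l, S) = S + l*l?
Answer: -61709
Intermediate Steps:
a(l, S) = S + l²
-31934 - a(105 + 67, 191) = -31934 - (191 + (105 + 67)²) = -31934 - (191 + 172²) = -31934 - (191 + 29584) = -31934 - 1*29775 = -31934 - 29775 = -61709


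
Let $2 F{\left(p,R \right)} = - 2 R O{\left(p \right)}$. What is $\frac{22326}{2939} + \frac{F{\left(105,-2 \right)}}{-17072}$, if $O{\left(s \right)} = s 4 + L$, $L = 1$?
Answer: $\frac{189337417}{25087304} \approx 7.5471$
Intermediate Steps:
$O{\left(s \right)} = 1 + 4 s$ ($O{\left(s \right)} = s 4 + 1 = 4 s + 1 = 1 + 4 s$)
$F{\left(p,R \right)} = - R \left(1 + 4 p\right)$ ($F{\left(p,R \right)} = \frac{- 2 R \left(1 + 4 p\right)}{2} = \frac{\left(-2\right) R \left(1 + 4 p\right)}{2} = - R \left(1 + 4 p\right)$)
$\frac{22326}{2939} + \frac{F{\left(105,-2 \right)}}{-17072} = \frac{22326}{2939} + \frac{\left(-1\right) \left(-2\right) \left(1 + 4 \cdot 105\right)}{-17072} = 22326 \cdot \frac{1}{2939} + \left(-1\right) \left(-2\right) \left(1 + 420\right) \left(- \frac{1}{17072}\right) = \frac{22326}{2939} + \left(-1\right) \left(-2\right) 421 \left(- \frac{1}{17072}\right) = \frac{22326}{2939} + 842 \left(- \frac{1}{17072}\right) = \frac{22326}{2939} - \frac{421}{8536} = \frac{189337417}{25087304}$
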